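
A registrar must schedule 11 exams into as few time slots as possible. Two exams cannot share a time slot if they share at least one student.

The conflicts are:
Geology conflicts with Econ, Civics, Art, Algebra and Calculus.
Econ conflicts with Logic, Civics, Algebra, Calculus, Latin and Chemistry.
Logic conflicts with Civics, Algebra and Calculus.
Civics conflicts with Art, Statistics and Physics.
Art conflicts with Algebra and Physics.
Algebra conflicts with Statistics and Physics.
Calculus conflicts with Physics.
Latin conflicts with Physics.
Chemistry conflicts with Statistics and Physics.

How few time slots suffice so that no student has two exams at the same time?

Art, Algebra, Physics all conflict with each other, so at least 3 time slots are needed.
A valid assignment using 3 time slots: Geology=2, Econ=1, Logic=2, Civics=3, Art=1, Algebra=3, Calculus=3, Latin=3, Chemistry=3, Statistics=1, Physics=2. Every pair that conflicts lands in different time slots.

3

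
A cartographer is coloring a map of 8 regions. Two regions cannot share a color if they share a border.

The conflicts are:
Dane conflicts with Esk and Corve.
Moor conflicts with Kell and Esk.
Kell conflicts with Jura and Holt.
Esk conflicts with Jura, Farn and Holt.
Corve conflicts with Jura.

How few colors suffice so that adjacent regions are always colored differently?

2

Moor and Esk conflict, so at least 2 colors are needed.
2 colors suffice: color 1 → {Kell, Esk, Corve}; color 2 → {Dane, Moor, Jura, Farn, Holt}. Each listed conflict is separated.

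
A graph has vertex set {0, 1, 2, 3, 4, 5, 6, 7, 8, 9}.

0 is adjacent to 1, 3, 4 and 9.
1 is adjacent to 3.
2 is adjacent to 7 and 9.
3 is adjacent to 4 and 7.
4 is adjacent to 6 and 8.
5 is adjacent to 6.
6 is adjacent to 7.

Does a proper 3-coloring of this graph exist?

The chromatic number is 3. 0, 3, 4 form a triangle, so at least 3 colors are needed.
3 colors suffice: color a → {0, 2, 6, 8}; color b → {1, 4, 5, 7, 9}; color c → {3}.
That is already a proper 3-coloring.

Yes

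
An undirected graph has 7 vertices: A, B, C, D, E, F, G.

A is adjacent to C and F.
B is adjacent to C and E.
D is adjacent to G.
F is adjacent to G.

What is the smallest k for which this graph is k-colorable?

F and G are adjacent, so at least 2 colors are needed.
One proper 2-coloring: A=2, B=2, C=1, D=1, E=1, F=1, G=2. Every edge joins two different colors.

2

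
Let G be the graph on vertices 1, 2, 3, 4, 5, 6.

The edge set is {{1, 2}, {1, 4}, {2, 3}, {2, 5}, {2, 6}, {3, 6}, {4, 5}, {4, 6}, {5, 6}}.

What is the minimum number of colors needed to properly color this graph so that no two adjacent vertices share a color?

3

4, 5, 6 form a triangle, so at least 3 colors are needed.
3 colors suffice: color red → {1, 6}; color blue → {2, 4}; color green → {3, 5}. Every edge joins two different colors.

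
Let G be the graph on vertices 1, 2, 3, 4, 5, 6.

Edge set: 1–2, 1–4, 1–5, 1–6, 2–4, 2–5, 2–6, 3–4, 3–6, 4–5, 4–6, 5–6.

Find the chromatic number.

5

1, 2, 4, 5, 6 are mutually adjacent (a clique of size 5), so at least 5 colors are needed.
5 colors suffice: color a → {4}; color b → {6}; color c → {3, 5}; color d → {1}; color e → {2}. Each edge has distinct colors on its endpoints.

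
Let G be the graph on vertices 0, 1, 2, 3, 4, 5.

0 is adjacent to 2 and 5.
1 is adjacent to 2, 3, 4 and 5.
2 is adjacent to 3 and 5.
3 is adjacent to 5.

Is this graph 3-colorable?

No

1, 2, 3, 5 form a clique, so at least 4 colors are needed.
So 3 colors are not enough.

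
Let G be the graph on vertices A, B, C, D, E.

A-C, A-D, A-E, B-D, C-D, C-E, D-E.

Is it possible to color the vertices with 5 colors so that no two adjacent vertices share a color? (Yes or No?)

The chromatic number is 4. A, C, D, E are mutually adjacent (a clique of size 4), so at least 4 colors are needed.
4 colors suffice: color 1 → {D}; color 2 → {B, E}; color 3 → {C}; color 4 → {A}.
Since 5 ≥ 4, a proper 5-coloring certainly exists.

Yes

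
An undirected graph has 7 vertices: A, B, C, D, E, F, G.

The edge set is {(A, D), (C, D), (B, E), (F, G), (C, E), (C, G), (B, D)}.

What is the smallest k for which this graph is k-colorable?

2

C and D are adjacent, so at least 2 colors are needed.
2 colors suffice: color 1 → {D, E, G}; color 2 → {A, B, C, F}. Each edge has distinct colors on its endpoints.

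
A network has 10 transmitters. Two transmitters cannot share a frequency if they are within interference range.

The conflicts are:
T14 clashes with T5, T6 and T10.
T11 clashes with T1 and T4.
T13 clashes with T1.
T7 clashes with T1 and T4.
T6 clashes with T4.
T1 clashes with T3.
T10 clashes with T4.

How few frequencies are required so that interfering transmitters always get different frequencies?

2

T14 and T6 conflict, so at least 2 frequencies are needed.
Using 2 frequencies: T14=1, T11=2, T13=2, T7=2, T5=2, T6=2, T1=1, T3=2, T10=2, T4=1. No two conflicting transmitters share a frequency.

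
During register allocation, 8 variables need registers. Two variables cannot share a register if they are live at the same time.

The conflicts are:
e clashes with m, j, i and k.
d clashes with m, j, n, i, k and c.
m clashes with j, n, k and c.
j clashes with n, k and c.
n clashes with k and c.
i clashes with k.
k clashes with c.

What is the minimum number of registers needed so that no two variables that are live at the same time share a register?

d, m, j, n, k, c all conflict with each other, so at least 6 registers are needed.
Using 6 registers: e=3, d=3, m=2, j=4, n=5, i=2, k=1, c=6. No two conflicting variables share a register.

6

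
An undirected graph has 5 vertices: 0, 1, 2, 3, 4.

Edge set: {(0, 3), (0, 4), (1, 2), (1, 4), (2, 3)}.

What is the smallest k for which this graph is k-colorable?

3

The cycle 1-4-0-3-2-1 has odd length 5, so it cannot be 2-colored; at least 3 colors are needed.
3 colors suffice: color a → {0, 2}; color b → {3, 4}; color c → {1}. Each edge has distinct colors on its endpoints.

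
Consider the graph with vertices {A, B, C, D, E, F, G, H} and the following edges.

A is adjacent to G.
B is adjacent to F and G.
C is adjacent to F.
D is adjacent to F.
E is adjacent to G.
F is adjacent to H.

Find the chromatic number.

2

C and F are adjacent, so at least 2 colors are needed.
2 colors suffice: color 1 → {F, G}; color 2 → {A, B, C, D, E, H}. No two adjacent vertices share a color.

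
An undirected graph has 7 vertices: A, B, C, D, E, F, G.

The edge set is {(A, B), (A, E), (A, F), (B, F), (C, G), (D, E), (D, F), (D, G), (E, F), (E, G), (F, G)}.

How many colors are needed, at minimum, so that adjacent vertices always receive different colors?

D, E, F, G are mutually adjacent (a clique of size 4), so at least 4 colors are needed.
A valid assignment using 4 colors: A=3, B=2, C=1, D=4, E=2, F=1, G=3. Every edge joins two different colors.

4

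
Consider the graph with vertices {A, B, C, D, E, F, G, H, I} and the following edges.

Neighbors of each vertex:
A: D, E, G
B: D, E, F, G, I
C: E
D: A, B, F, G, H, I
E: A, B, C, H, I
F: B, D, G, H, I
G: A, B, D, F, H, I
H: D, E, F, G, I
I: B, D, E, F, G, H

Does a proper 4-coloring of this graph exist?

B, D, F, G, I are mutually adjacent (a clique of size 5), so at least 5 colors are needed.
So 4 colors are not enough.

No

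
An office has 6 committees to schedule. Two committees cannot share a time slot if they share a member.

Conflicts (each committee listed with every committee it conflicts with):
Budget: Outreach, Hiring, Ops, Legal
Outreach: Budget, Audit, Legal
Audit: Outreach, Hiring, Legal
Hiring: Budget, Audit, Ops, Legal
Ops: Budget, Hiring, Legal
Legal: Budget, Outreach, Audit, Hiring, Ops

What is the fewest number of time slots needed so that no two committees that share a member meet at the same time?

Budget, Hiring, Ops, Legal all conflict with each other, so at least 4 time slots are needed.
4 time slots suffice: time slot 1 → {Legal}; time slot 2 → {Budget, Audit}; time slot 3 → {Outreach, Hiring}; time slot 4 → {Ops}. Every pair that conflicts lands in different time slots.

4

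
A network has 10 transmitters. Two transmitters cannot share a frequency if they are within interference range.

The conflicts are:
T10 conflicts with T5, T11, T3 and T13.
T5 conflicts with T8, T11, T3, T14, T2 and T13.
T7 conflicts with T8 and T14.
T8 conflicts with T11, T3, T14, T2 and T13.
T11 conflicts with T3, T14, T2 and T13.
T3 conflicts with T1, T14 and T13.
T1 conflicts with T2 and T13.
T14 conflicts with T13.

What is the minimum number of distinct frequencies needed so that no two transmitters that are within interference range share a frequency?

T5, T8, T11, T3, T14, T13 pairwise conflict, so at least 6 frequencies are needed.
6 frequencies suffice: frequency 1 → {T7, T2, T13}; frequency 2 → {T3}; frequency 3 → {T10, T8, T1}; frequency 4 → {T5}; frequency 5 → {T11}; frequency 6 → {T14}. No two conflicting transmitters share a frequency.

6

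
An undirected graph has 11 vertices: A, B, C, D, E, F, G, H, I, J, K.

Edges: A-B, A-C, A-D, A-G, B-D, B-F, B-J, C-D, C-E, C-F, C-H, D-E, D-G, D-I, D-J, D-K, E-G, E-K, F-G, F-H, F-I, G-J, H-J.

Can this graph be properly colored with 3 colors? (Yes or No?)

Yes

The chromatic number is 3. D, E, K form a triangle, so at least 3 colors are needed.
3 colors suffice: A=green, B=blue, C=blue, D=red, E=green, F=green, G=blue, H=red, I=blue, J=green, K=blue.
That is already a proper 3-coloring.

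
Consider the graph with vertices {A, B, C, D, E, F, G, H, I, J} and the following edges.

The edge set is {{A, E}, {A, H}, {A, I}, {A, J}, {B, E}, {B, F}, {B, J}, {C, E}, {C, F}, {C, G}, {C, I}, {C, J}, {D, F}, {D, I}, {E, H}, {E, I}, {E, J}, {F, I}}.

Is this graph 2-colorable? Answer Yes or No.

No

B, E, J are mutually adjacent, so at least 3 colors are needed.
So 2 colors are not enough.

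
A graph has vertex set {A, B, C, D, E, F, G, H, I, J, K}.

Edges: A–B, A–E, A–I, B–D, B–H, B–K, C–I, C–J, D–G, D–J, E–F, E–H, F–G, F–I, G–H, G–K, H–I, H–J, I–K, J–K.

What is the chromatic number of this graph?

2

A and B are adjacent, so at least 2 colors are needed.
2 colors suffice: A=2, B=1, C=2, D=2, E=1, F=2, G=1, H=2, I=1, J=1, K=2. No two adjacent vertices share a color.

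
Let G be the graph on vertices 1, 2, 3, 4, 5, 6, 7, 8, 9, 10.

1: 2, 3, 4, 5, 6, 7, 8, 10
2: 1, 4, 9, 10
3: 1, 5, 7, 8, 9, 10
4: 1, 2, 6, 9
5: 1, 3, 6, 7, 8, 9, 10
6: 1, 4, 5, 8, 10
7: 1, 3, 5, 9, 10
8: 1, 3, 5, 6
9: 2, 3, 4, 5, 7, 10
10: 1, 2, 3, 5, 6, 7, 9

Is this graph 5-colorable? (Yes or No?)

The chromatic number is 5. 3, 5, 7, 9, 10 are pairwise adjacent (a clique of size 5), so at least 5 colors are needed.
5 colors suffice: color red → {1, 9}; color blue → {4, 8, 10}; color green → {2, 5}; color yellow → {3, 6}; color purple → {7}.
That is already a proper 5-coloring.

Yes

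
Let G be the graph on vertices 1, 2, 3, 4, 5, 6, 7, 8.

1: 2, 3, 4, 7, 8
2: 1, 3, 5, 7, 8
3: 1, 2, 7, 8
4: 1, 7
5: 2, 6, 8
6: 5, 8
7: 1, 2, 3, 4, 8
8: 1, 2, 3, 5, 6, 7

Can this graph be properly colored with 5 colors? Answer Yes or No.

The chromatic number is 5. 1, 2, 3, 7, 8 form a clique, so at least 5 colors are needed.
5 colors suffice: color red → {4, 8}; color blue → {5, 7}; color green → {1, 6}; color yellow → {2}; color purple → {3}.
That is already a proper 5-coloring.

Yes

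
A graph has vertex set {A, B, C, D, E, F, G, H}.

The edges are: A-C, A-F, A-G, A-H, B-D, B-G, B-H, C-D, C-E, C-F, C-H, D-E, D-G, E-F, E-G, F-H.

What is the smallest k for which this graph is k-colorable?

4

A, C, F, H form a clique, so at least 4 colors are needed.
4 colors suffice: A=3, B=4, C=1, D=3, E=2, F=4, G=1, H=2. No two adjacent vertices share a color.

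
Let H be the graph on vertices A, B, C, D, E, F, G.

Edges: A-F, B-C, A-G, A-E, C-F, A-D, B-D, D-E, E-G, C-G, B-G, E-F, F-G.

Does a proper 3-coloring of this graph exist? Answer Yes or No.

A, E, F, G are pairwise adjacent (a clique of size 4), so at least 4 colors are needed.
So 3 colors are not enough.

No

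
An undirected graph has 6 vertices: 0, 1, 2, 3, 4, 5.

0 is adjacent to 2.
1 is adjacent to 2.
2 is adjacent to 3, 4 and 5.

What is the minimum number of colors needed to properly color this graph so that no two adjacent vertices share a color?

0 and 2 are adjacent, so at least 2 colors are needed.
2 colors suffice: 0=b, 1=b, 2=a, 3=b, 4=b, 5=b. Every edge joins two different colors.

2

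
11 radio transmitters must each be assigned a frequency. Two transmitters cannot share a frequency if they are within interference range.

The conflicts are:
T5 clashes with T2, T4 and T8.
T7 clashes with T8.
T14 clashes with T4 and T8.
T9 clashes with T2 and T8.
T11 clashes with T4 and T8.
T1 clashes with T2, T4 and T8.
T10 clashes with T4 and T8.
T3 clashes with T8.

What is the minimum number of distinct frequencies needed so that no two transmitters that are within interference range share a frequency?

T9 and T2 conflict, so at least 2 frequencies are needed.
2 frequencies suffice: frequency 1 → {T2, T4, T8}; frequency 2 → {T5, T7, T14, T9, T11, T1, T10, T3}. No two conflicting transmitters share a frequency.

2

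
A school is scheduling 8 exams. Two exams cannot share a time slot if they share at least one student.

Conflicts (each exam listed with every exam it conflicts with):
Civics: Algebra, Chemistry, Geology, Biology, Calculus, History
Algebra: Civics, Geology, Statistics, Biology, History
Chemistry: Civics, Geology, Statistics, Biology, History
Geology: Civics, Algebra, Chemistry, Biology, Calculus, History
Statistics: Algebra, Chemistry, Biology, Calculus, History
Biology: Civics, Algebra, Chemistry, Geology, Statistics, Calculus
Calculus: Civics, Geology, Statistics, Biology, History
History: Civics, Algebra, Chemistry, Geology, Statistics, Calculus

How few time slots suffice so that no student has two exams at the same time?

Civics, Chemistry, Geology, History all conflict with each other, so at least 4 time slots are needed.
Using 4 time slots: Civics=2, Algebra=4, Chemistry=4, Geology=1, Statistics=1, Biology=3, Calculus=4, History=3. Every pair that conflicts lands in different time slots.

4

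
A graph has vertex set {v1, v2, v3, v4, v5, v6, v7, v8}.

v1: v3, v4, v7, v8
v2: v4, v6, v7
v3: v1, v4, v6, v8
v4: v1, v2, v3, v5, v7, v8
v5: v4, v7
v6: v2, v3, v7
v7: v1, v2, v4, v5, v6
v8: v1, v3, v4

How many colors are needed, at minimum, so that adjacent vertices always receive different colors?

v1, v3, v4, v8 form a clique, so at least 4 colors are needed.
One proper 4-coloring: v1=3, v2=3, v3=2, v4=1, v5=3, v6=1, v7=2, v8=4. Each edge has distinct colors on its endpoints.

4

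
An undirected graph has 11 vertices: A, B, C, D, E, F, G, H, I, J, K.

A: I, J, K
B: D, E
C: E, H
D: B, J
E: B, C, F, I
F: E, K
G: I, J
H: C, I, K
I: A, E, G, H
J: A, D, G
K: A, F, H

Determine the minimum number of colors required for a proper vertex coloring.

3

The cycle K-A-I-E-F-K has odd length 5, so it cannot be 2-colored; at least 3 colors are needed.
3 colors suffice: color 1 → {B, C, I, J, K}; color 2 → {A, D, E, G, H}; color 3 → {F}. No two adjacent vertices share a color.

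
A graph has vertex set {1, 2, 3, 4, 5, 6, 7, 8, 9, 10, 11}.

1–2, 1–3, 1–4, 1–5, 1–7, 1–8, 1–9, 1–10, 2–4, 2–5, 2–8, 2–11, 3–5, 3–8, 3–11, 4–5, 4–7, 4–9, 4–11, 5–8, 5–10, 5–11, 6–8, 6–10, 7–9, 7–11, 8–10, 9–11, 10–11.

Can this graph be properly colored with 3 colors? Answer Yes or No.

1, 2, 5, 8 are mutually adjacent (a clique of size 4), so at least 4 colors are needed.
So 3 colors are not enough.

No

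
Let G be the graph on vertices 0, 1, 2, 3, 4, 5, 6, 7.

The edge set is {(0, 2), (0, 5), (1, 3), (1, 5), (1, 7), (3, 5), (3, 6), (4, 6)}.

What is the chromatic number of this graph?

3

1, 3, 5 are pairwise adjacent, so at least 3 colors are needed.
3 colors suffice: 0=blue, 1=green, 2=red, 3=blue, 4=blue, 5=red, 6=red, 7=red. Every edge joins two different colors.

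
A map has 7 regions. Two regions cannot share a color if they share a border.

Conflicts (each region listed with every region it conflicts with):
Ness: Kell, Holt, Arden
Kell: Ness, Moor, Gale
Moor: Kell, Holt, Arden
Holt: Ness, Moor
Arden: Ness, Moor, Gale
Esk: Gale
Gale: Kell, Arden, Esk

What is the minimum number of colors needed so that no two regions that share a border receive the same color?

Arden and Gale conflict, so at least 2 colors are needed.
2 colors suffice: Ness=2, Kell=1, Moor=2, Holt=1, Arden=1, Esk=1, Gale=2. No two conflicting regions share a color.

2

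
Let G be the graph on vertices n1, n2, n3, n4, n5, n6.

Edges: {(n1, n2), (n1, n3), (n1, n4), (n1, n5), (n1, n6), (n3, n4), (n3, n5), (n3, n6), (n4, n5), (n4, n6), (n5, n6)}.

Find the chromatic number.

5

n1, n3, n4, n5, n6 form a clique, so at least 5 colors are needed.
One proper 5-coloring: n1=R, n2=B, n3=Y, n4=P, n5=B, n6=G. Each edge has distinct colors on its endpoints.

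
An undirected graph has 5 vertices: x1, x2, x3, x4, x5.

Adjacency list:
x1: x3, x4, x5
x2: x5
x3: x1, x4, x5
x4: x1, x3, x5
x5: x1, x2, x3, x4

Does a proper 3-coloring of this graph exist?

x1, x3, x4, x5 are mutually adjacent (a clique of size 4), so at least 4 colors are needed.
So 3 colors are not enough.

No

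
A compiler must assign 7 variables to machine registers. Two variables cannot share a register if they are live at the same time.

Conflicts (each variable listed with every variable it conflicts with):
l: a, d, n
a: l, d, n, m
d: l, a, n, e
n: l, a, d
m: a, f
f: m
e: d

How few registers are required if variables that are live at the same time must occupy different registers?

l, a, d, n are mutually in conflict, so at least 4 registers are needed.
A valid assignment using 4 registers: l=4, a=1, d=2, n=3, m=2, f=1, e=1. Each listed conflict is separated.

4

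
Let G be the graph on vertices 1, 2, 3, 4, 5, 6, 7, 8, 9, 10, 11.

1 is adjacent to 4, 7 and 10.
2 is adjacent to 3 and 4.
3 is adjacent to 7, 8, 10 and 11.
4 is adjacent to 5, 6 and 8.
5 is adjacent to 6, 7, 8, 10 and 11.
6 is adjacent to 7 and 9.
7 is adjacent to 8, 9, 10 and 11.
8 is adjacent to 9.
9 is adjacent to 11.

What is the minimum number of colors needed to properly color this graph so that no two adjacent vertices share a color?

3

4, 5, 8 form a triangle, so at least 3 colors are needed.
3 colors suffice: color a → {4, 7}; color b → {1, 3, 5, 9}; color c → {2, 6, 8, 10, 11}. Each edge has distinct colors on its endpoints.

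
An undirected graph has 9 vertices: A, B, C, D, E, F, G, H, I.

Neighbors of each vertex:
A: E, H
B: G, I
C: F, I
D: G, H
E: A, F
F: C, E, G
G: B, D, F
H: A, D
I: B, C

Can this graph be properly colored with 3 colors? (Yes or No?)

Yes

The chromatic number is 3. The cycle C-F-G-B-I-C has odd length 5, so it cannot be 2-colored; at least 3 colors are needed.
3 colors suffice: A=green, B=red, C=blue, D=green, E=blue, F=red, G=blue, H=red, I=green.
That is already a proper 3-coloring.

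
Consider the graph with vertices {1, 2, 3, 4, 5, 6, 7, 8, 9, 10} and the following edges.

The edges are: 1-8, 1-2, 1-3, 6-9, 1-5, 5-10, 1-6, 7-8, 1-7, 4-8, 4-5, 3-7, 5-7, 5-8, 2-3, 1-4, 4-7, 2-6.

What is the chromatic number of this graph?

1, 4, 5, 7, 8 are mutually adjacent (a clique of size 5), so at least 5 colors are needed.
5 colors suffice: color a → {1, 9, 10}; color b → {2, 7}; color c → {3, 5, 6}; color d → {8}; color e → {4}. Each edge has distinct colors on its endpoints.

5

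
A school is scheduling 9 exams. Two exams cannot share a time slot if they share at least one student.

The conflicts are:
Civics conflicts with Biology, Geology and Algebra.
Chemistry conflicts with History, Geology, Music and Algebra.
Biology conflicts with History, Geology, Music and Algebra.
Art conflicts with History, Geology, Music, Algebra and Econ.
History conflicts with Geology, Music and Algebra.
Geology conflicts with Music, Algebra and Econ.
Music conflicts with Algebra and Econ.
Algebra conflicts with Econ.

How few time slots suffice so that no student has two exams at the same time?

Chemistry, History, Geology, Music, Algebra all conflict with each other, so at least 5 time slots are needed.
5 time slots suffice: Civics=3, Chemistry=5, Biology=5, Art=5, History=4, Geology=1, Music=3, Algebra=2, Econ=4. No two conflicting exams share a time slot.

5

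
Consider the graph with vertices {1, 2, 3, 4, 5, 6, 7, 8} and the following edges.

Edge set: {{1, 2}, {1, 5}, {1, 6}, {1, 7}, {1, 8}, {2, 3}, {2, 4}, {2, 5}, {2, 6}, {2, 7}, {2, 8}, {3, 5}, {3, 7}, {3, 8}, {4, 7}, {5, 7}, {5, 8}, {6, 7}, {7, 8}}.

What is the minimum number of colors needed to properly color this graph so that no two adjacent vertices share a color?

5

1, 2, 5, 7, 8 form a clique, so at least 5 colors are needed.
5 colors suffice: color red → {7}; color blue → {2}; color green → {4, 5, 6}; color yellow → {1, 3}; color purple → {8}. No two adjacent vertices share a color.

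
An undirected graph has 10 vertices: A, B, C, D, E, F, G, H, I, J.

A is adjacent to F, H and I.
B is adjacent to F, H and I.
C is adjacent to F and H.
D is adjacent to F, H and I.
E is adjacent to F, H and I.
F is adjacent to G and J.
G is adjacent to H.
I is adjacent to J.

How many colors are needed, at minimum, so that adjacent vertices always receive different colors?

2

A and I are adjacent, so at least 2 colors are needed.
One proper 2-coloring: A=2, B=2, C=2, D=2, E=2, F=1, G=2, H=1, I=1, J=2. Each edge has distinct colors on its endpoints.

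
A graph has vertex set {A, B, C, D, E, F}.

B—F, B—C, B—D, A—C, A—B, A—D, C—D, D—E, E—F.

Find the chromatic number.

A, B, C, D form a clique, so at least 4 colors are needed.
A valid assignment using 4 colors: A=green, B=blue, C=yellow, D=red, E=blue, F=red. Every edge joins two different colors.

4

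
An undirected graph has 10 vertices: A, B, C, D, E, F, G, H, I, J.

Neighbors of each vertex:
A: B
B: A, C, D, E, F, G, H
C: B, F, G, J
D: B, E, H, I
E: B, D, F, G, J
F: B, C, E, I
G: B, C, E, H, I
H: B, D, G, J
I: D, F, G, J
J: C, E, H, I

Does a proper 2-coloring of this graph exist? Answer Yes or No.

B, E, F are pairwise adjacent, so at least 3 colors are needed.
So 2 colors are not enough.

No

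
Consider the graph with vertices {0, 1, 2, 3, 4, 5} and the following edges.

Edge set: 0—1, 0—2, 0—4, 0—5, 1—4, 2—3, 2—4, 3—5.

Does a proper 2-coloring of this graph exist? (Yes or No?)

No

0, 1, 4 form a triangle, so at least 3 colors are needed.
So 2 colors are not enough.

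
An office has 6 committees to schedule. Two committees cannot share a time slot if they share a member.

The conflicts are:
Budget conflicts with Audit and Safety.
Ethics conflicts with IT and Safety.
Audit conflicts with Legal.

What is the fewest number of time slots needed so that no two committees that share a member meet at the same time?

Budget and Safety conflict, so at least 2 time slots are needed.
A valid assignment using 2 time slots: Budget=1, Ethics=1, IT=2, Audit=2, Safety=2, Legal=1. Every pair that conflicts lands in different time slots.

2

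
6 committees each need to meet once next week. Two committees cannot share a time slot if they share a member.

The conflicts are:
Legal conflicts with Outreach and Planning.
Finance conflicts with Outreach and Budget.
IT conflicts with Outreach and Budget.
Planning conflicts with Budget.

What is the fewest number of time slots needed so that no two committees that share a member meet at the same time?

The cycle Outreach-Legal-Planning-Budget-IT-Outreach has odd length 5, so it cannot be 2-colored; at least 3 time slots are needed.
3 time slots suffice: time slot 1 → {Outreach, Budget}; time slot 2 → {Finance, IT, Planning}; time slot 3 → {Legal}. Every pair that conflicts lands in different time slots.

3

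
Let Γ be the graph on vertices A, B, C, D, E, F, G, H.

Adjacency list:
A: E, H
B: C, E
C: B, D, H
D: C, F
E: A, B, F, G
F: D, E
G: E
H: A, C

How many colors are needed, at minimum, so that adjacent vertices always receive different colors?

The cycle F-D-C-B-E-F has odd length 5, so it cannot be 2-colored; at least 3 colors are needed.
A valid assignment using 3 colors: A=3, B=2, C=1, D=2, E=1, F=3, G=2, H=2. No two adjacent vertices share a color.

3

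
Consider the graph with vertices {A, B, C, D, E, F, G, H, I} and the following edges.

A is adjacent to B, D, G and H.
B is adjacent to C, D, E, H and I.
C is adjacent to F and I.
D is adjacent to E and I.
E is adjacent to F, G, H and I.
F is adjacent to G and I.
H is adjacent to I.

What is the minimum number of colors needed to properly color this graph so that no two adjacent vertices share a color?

4

B, D, E, I are pairwise adjacent (a clique of size 4), so at least 4 colors are needed.
4 colors suffice: A=2, B=1, C=3, D=4, E=3, F=1, G=4, H=4, I=2. No two adjacent vertices share a color.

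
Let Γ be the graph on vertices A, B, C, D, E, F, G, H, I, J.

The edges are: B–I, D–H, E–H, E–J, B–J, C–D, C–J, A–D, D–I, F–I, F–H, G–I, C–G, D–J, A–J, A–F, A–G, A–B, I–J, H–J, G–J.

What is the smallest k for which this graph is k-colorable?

3

C, G, J form a triangle, so at least 3 colors are needed.
3 colors suffice: color red → {F, J}; color blue → {A, C, H, I}; color green → {B, D, E, G}. Each edge has distinct colors on its endpoints.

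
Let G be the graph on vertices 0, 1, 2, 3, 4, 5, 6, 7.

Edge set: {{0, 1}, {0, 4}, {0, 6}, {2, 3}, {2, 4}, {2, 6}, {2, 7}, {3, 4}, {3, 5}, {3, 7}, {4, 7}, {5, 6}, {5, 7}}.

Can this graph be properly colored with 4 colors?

Yes

The chromatic number is 4. 2, 3, 4, 7 are pairwise adjacent (a clique of size 4), so at least 4 colors are needed.
4 colors suffice: 0=b, 1=a, 2=b, 3=a, 4=d, 5=b, 6=a, 7=c.
That is already a proper 4-coloring.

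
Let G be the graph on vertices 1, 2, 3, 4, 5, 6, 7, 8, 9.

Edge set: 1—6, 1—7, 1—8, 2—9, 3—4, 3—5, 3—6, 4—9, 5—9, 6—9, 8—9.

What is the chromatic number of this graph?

2

1 and 8 are adjacent, so at least 2 colors are needed.
2 colors suffice: 1=red, 2=blue, 3=red, 4=blue, 5=blue, 6=blue, 7=blue, 8=blue, 9=red. Every edge joins two different colors.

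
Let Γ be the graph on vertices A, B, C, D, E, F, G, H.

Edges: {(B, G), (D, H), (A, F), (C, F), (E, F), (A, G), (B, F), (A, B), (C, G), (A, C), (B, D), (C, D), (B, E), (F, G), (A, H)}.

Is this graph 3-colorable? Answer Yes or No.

No

A, C, F, G are pairwise adjacent (a clique of size 4), so at least 4 colors are needed.
So 3 colors are not enough.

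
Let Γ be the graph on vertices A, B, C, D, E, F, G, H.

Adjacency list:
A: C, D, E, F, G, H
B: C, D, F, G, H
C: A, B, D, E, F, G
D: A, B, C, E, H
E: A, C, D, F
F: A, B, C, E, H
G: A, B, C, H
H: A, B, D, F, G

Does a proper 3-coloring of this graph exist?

No

A, C, E, F form a clique, so at least 4 colors are needed.
So 3 colors are not enough.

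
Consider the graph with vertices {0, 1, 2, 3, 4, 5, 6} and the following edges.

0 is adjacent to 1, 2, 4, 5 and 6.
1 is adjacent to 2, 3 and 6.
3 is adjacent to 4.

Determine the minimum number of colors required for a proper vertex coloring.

3

0, 1, 2 form a triangle, so at least 3 colors are needed.
3 colors suffice: color red → {0, 3}; color blue → {1, 4, 5}; color green → {2, 6}. Each edge has distinct colors on its endpoints.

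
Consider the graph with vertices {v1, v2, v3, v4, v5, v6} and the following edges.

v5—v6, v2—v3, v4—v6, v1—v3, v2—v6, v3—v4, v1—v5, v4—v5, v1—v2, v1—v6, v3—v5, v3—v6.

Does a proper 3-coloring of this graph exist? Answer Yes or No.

No

v3, v4, v5, v6 are mutually adjacent (a clique of size 4), so at least 4 colors are needed.
So 3 colors are not enough.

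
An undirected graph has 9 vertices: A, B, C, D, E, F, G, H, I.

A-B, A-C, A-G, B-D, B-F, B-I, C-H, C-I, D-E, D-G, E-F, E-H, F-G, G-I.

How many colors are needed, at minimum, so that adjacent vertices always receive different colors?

C and H are adjacent, so at least 2 colors are needed.
One proper 2-coloring: A=2, B=1, C=1, D=2, E=1, F=2, G=1, H=2, I=2. No two adjacent vertices share a color.

2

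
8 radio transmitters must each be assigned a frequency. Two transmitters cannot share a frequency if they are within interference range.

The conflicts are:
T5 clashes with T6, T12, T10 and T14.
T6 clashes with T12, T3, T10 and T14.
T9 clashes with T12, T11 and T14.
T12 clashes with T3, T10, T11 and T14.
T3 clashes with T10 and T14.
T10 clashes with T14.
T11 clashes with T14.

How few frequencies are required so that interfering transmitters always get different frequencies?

5

T5, T6, T12, T10, T14 all conflict with each other, so at least 5 frequencies are needed.
5 frequencies suffice: T5=5, T6=3, T9=3, T12=2, T3=5, T10=4, T11=4, T14=1. Each listed conflict is separated.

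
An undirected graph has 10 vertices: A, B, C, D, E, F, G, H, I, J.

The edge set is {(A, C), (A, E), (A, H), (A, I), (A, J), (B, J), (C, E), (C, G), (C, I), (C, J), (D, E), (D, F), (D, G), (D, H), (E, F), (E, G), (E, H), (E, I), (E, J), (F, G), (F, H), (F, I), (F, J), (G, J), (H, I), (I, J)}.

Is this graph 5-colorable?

Yes

The chromatic number is 5. A, C, E, I, J form a clique, so at least 5 colors are needed.
5 colors suffice: A=5, B=1, C=3, D=5, E=1, F=3, G=4, H=2, I=4, J=2.
That is already a proper 5-coloring.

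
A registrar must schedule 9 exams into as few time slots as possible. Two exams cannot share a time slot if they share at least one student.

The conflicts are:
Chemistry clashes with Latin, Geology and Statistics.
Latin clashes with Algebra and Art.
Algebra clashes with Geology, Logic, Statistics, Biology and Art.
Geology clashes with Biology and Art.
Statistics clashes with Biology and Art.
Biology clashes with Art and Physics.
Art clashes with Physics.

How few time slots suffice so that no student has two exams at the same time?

Algebra, Geology, Biology, Art are mutually in conflict, so at least 4 time slots are needed.
4 time slots suffice: Chemistry=1, Latin=3, Algebra=2, Geology=4, Logic=1, Statistics=4, Biology=3, Art=1, Physics=2. No two conflicting exams share a time slot.

4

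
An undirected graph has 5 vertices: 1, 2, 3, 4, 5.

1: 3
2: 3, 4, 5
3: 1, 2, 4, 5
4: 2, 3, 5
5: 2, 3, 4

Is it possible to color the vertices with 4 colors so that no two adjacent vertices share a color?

The chromatic number is 4. 2, 3, 4, 5 form a clique, so at least 4 colors are needed.
4 colors suffice: color red → {3}; color blue → {1, 4}; color green → {5}; color yellow → {2}.
That is already a proper 4-coloring.

Yes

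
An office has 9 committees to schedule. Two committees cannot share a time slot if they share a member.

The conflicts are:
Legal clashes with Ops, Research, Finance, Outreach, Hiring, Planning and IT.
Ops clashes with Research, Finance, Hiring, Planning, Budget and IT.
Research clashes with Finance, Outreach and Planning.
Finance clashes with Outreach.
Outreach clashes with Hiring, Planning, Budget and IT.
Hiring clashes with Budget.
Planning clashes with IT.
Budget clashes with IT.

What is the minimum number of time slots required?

Legal, Ops, Planning, IT are mutually in conflict, so at least 4 time slots are needed.
4 time slots suffice: time slot 1 → {Ops, Outreach}; time slot 2 → {Legal, Budget}; time slot 3 → {Research, Hiring, IT}; time slot 4 → {Finance, Planning}. No two conflicting committees share a time slot.

4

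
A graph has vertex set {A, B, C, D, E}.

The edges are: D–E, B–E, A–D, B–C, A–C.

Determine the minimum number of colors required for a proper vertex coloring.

3

The cycle E-D-A-C-B-E has odd length 5, so it cannot be 2-colored; at least 3 colors are needed.
3 colors suffice: A=1, B=3, C=2, D=2, E=1. Every edge joins two different colors.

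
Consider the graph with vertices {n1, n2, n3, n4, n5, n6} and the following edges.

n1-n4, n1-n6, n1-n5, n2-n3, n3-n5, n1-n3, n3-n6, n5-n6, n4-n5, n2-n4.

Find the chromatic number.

4

n1, n3, n5, n6 are pairwise adjacent (a clique of size 4), so at least 4 colors are needed.
4 colors suffice: color 1 → {n3, n4}; color 2 → {n2, n5}; color 3 → {n1}; color 4 → {n6}. No two adjacent vertices share a color.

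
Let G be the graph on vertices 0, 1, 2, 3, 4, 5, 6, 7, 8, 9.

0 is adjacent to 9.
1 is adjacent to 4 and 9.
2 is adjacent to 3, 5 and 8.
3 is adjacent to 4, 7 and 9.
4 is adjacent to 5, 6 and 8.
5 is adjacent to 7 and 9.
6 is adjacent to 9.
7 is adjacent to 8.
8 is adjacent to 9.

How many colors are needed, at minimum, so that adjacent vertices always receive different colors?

2

2 and 5 are adjacent, so at least 2 colors are needed.
One proper 2-coloring: 0=blue, 1=blue, 2=red, 3=blue, 4=red, 5=blue, 6=blue, 7=red, 8=blue, 9=red. Every edge joins two different colors.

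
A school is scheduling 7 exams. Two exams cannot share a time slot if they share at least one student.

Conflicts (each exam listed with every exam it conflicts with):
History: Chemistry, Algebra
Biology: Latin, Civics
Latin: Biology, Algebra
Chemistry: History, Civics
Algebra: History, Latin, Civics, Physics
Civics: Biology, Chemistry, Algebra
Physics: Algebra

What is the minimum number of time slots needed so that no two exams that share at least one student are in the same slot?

2

History and Algebra conflict, so at least 2 time slots are needed.
2 time slots suffice: History=2, Biology=1, Latin=2, Chemistry=1, Algebra=1, Civics=2, Physics=2. No two conflicting exams share a time slot.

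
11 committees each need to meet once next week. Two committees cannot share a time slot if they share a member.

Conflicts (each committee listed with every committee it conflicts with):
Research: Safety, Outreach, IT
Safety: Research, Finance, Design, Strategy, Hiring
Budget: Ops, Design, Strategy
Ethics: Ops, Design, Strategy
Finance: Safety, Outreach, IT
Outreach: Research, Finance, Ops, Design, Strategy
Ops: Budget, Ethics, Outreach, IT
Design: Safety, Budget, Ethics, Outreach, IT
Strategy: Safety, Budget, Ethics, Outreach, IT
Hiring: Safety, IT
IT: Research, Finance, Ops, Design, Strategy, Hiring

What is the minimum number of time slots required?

Budget and Design conflict, so at least 2 time slots are needed.
2 time slots suffice: time slot 1 → {Safety, Budget, Ethics, Outreach, IT}; time slot 2 → {Research, Finance, Ops, Design, Strategy, Hiring}. Every pair that conflicts lands in different time slots.

2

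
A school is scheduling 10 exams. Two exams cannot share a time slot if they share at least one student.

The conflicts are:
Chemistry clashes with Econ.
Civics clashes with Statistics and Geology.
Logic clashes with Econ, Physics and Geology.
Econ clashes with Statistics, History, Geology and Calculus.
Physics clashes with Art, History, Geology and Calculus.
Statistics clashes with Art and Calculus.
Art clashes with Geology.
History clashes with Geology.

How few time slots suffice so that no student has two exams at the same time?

3

Econ, History, Geology pairwise conflict, so at least 3 time slots are needed.
3 time slots suffice: Chemistry=1, Civics=2, Logic=3, Econ=2, Physics=2, Statistics=1, Art=3, History=3, Geology=1, Calculus=3. Each listed conflict is separated.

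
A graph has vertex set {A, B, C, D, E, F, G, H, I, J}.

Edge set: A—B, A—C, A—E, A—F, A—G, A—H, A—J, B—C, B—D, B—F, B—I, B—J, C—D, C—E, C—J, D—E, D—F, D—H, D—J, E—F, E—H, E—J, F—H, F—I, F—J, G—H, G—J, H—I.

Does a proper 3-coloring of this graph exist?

No

A, E, F, H are mutually adjacent (a clique of size 4), so at least 4 colors are needed.
So 3 colors are not enough.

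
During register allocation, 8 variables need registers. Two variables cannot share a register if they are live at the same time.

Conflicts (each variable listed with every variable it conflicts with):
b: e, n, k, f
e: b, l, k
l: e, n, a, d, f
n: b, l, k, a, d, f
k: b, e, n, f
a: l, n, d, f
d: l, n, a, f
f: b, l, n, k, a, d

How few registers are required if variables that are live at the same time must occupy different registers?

5

l, n, a, d, f all conflict with each other, so at least 5 registers are needed.
5 registers suffice: register 1 → {e, n}; register 2 → {f}; register 3 → {l, k}; register 4 → {b, d}; register 5 → {a}. No two conflicting variables share a register.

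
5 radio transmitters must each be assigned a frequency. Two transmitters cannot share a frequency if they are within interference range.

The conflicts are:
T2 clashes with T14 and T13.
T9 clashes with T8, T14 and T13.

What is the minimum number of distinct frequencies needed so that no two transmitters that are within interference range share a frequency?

2

T2 and T14 conflict, so at least 2 frequencies are needed.
2 frequencies suffice: frequency 1 → {T2, T9}; frequency 2 → {T8, T14, T13}. Every pair that conflicts lands in different frequencies.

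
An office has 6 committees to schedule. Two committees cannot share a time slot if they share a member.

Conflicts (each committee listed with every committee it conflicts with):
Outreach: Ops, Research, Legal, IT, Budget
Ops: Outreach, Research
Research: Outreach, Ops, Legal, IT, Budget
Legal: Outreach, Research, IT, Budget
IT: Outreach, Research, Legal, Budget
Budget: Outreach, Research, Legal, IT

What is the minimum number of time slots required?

Outreach, Research, Legal, IT, Budget all conflict with each other, so at least 5 time slots are needed.
5 time slots suffice: Outreach=1, Ops=3, Research=2, Legal=5, IT=3, Budget=4. Each listed conflict is separated.

5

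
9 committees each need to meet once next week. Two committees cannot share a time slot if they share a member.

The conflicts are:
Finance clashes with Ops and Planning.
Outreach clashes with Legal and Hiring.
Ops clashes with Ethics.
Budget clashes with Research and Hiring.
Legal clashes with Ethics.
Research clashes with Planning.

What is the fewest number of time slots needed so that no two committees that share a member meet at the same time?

3

The cycle Ops-Finance-Planning-Research-Budget-Hiring-Outreach-Legal-Ethics-Ops has odd length 9, so it cannot be 2-colored; at least 3 time slots are needed.
A valid assignment using 3 time slots: Finance=2, Outreach=1, Ops=3, Budget=1, Legal=2, Research=2, Planning=1, Hiring=2, Ethics=1. Each listed conflict is separated.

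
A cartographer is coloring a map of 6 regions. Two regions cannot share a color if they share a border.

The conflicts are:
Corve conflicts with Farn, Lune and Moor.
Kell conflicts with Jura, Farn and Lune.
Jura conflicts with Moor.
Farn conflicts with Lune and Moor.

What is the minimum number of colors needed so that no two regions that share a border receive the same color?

Kell, Farn, Lune all conflict with each other, so at least 3 colors are needed.
3 colors suffice: Corve=2, Kell=2, Jura=1, Farn=1, Lune=3, Moor=3. Every pair that conflicts lands in different colors.

3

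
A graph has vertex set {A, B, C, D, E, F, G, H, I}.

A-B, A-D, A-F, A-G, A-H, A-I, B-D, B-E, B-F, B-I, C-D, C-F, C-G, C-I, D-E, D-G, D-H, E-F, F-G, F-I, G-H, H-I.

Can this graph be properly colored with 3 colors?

No

A, D, G, H are pairwise adjacent (a clique of size 4), so at least 4 colors are needed.
So 3 colors are not enough.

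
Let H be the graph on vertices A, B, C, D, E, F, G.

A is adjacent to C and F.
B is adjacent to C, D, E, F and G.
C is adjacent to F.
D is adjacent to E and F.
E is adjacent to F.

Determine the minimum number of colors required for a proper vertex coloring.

B, D, E, F are mutually adjacent (a clique of size 4), so at least 4 colors are needed.
One proper 4-coloring: A=1, B=1, C=3, D=4, E=3, F=2, G=2. Each edge has distinct colors on its endpoints.

4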